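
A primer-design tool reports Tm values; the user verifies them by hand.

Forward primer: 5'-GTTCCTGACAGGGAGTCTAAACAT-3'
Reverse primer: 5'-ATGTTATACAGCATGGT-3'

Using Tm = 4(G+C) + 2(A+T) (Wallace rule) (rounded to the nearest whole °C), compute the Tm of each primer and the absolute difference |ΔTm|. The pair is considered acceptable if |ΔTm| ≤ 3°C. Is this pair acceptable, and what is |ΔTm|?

Forward: A=7 T=6 G=6 C=5 → Tm = 2·13 + 4·11 = 70°C.
Reverse: A=5 T=6 G=4 C=2 → Tm = 2·11 + 4·6 = 46°C.
|ΔTm| = |70 − 46| = 24°C, > 3°C.

|ΔTm| = 24°C; the pair is not acceptable.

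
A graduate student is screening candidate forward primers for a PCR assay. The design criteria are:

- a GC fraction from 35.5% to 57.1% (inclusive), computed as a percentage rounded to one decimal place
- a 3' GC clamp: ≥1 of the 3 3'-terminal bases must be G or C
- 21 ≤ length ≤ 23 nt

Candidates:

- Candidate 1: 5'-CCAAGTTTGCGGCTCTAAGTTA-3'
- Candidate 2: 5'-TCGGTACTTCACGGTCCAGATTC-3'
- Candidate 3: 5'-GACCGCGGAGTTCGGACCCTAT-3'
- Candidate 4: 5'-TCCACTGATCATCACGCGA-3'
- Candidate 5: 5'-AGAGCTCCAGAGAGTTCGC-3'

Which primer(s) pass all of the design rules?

Candidate 2 only.

Candidate 1 (22 nt, A=5 T=7 G=5 C=5): GC 10/22 = 45.5% ✓; 3' end TTA has 0 G/C, need ≥1 ✗; length 22 ✓ — fails.
Candidate 2 (23 nt, A=4 T=7 G=5 C=7): GC 12/23 = 52.2% ✓; 3' end TTC has 1 G/C ✓; length 23 ✓ — passes.
Candidate 3 (22 nt, A=4 T=4 G=7 C=7): GC 14/22 = 63.6%, outside 35.5–57.1% ✗; 3' end TAT has 0 G/C, need ≥1 ✗; length 22 ✓ — fails.
Candidate 4 (19 nt, A=5 T=4 G=3 C=7): GC 10/19 = 52.6% ✓; 3' end CGA has 2 G/C ✓; length 19, outside 21–23 ✗ — fails.
Candidate 5 (19 nt, A=5 T=3 G=6 C=5): GC 11/19 = 57.9%, outside 35.5–57.1% ✗; 3' end CGC has 3 G/C ✓; length 19, outside 21–23 ✗ — fails.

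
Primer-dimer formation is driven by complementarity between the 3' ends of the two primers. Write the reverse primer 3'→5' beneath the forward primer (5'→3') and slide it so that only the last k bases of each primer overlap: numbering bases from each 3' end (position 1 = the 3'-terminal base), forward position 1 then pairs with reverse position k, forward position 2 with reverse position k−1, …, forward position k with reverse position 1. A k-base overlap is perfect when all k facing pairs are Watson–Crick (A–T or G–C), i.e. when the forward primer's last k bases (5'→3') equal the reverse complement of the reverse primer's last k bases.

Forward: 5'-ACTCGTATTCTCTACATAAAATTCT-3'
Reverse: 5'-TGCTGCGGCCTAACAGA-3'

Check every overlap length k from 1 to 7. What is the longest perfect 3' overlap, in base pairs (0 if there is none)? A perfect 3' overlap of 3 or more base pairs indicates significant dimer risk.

Last 7 bases (5'→3') — forward …AAATTCT, reverse …TAACAGA.
Reverse complement of the reverse primer's last 7 bases: TCTGTTA; its first k bases are the reverse complement of the reverse primer's last k bases, so a perfect k-base overlap needs the forward primer's last k bases to equal them.
Comparing (forward last k vs required): k=1: T vs T ✓; k=2: CT vs TC ✗; k=3: TCT vs TCT ✓; k=4: TTCT vs TCTG ✗; k=5: ATTCT vs TCTGT ✗; k=6: AATTCT vs TCTGTT ✗; k=7: AAATTCT vs TCTGTTA ✗.
Perfect overlaps at k = 1, 3; the largest is 3.

Longest perfect overlap: 3 complementary base pairs; significant dimer risk (threshold 3).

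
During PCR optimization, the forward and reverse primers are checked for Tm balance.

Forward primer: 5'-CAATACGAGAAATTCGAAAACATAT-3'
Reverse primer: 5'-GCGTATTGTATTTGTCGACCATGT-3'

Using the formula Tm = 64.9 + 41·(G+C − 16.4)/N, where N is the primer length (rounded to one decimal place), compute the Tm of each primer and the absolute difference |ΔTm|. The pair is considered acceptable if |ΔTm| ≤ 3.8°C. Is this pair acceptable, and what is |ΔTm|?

|ΔTm| = 4.5°C; the pair is not acceptable.

Forward: G+C = 7, N = 25 → Tm = 64.9 + 41·(7 − 16.4)/25 = 49.5°C.
Reverse: G+C = 10, N = 24 → Tm = 64.9 + 41·(10 − 16.4)/24 = 54.0°C.
|ΔTm| = |49.5 − 54.0| = 4.5°C, > 3.8°C.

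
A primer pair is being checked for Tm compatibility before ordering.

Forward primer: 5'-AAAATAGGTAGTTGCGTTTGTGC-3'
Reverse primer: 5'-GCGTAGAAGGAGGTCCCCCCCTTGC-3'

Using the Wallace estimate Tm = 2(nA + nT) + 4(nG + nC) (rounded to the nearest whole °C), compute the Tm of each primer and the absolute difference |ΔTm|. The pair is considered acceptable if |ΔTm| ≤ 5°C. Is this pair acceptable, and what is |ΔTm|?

|ΔTm| = 20°C; the pair is not acceptable.

Forward: A=6 T=8 G=7 C=2 → Tm = 2·14 + 4·9 = 64°C.
Reverse: A=4 T=4 G=8 C=9 → Tm = 2·8 + 4·17 = 84°C.
|ΔTm| = |64 − 84| = 20°C, > 5°C.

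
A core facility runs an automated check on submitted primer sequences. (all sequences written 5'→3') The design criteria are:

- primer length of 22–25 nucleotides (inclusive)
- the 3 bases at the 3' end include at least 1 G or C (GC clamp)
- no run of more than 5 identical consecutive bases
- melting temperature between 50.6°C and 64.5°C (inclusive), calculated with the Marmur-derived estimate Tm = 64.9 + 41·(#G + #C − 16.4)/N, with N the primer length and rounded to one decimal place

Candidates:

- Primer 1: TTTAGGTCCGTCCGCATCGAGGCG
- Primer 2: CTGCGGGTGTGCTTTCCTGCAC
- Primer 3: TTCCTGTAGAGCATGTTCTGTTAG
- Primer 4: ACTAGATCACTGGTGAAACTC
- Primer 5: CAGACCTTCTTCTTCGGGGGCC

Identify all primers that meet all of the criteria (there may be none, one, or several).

Primer 1, Primer 2, Primer 3 and Primer 5.

Primer 1 (24 nt, A=3 T=6 G=8 C=7): length 24 ✓; 3' end GCG has 3 G/C ✓; longest run = 3 ✓; Tm = 64.9 + 41·(15 − 16.4)/24 = 62.5°C ✓ — passes.
Primer 2 (22 nt, A=1 T=7 G=7 C=7): length 22 ✓; 3' end CAC has 2 G/C ✓; longest run = 3 ✓; Tm = 64.9 + 41·(14 − 16.4)/22 = 60.4°C ✓ — passes.
Primer 3 (24 nt, A=4 T=10 G=6 C=4): length 24 ✓; 3' end TAG has 1 G/C ✓; longest run = 2 ✓; Tm = 64.9 + 41·(10 − 16.4)/24 = 54.0°C ✓ — passes.
Primer 4 (21 nt, A=7 T=5 G=4 C=5): length 21, outside 22–25 ✗; 3' end CTC has 2 G/C ✓; longest run = 3 ✓; Tm = 64.9 + 41·(9 − 16.4)/21 = 50.5°C, outside 50.6–64.5°C ✗ — fails.
Primer 5 (22 nt, A=2 T=6 G=6 C=8): length 22 ✓; 3' end GCC has 3 G/C ✓; longest run = 5 ✓; Tm = 64.9 + 41·(14 − 16.4)/22 = 60.4°C ✓ — passes.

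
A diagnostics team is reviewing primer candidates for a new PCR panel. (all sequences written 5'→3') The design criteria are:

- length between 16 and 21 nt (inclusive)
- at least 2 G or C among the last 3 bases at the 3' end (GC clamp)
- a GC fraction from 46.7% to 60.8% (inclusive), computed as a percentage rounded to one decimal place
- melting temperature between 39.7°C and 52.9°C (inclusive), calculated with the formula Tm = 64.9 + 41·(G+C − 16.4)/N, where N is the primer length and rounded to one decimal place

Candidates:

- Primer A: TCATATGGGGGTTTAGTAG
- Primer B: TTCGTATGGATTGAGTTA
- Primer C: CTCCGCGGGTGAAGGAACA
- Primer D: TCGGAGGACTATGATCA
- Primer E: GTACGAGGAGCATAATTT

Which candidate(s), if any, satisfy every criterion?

Primer A (19 nt, A=4 T=7 G=7 C=1): length 19 ✓; 3' end TAG has 1 G/C, need ≥2 ✗; GC 8/19 = 42.1%, outside 46.7–60.8% ✗; Tm = 64.9 + 41·(8 − 16.4)/19 = 46.8°C ✓ — fails.
Primer B (18 nt, A=4 T=8 G=5 C=1): length 18 ✓; 3' end TTA has 0 G/C, need ≥2 ✗; GC 6/18 = 33.3%, outside 46.7–60.8% ✗; Tm = 64.9 + 41·(6 − 16.4)/18 = 41.2°C ✓ — fails.
Primer C (19 nt, A=5 T=2 G=7 C=5): length 19 ✓; 3' end ACA has 1 G/C, need ≥2 ✗; GC 12/19 = 63.2%, outside 46.7–60.8% ✗; Tm = 64.9 + 41·(12 − 16.4)/19 = 55.4°C, outside 39.7–52.9°C ✗ — fails.
Primer D (17 nt, A=5 T=4 G=5 C=3): length 17 ✓; 3' end TCA has 1 G/C, need ≥2 ✗; GC 8/17 = 47.1% ✓; Tm = 64.9 + 41·(8 − 16.4)/17 = 44.6°C ✓ — fails.
Primer E (18 nt, A=6 T=5 G=5 C=2): length 18 ✓; 3' end TTT has 0 G/C, need ≥2 ✗; GC 7/18 = 38.9%, outside 46.7–60.8% ✗; Tm = 64.9 + 41·(7 − 16.4)/18 = 43.5°C ✓ — fails.

None of the candidates satisfy all criteria.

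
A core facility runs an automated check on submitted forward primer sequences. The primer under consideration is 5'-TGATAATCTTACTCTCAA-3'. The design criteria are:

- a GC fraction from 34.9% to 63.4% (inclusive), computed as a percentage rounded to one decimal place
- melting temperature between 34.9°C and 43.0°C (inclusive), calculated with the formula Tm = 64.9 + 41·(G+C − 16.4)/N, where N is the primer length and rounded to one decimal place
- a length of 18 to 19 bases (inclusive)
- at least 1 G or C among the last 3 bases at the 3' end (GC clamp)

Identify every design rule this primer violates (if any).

Base counts: A=6, T=7, G=1, C=4 (length 18).
GC content: GC 5/18 = 27.8%, outside 34.9–63.4% ✗
Tm: Tm = 64.9 + 41·(5 − 16.4)/18 = 38.9°C ✓
length: length 18 ✓
GC clamp: 3' end CAA has 1 G/C ✓

Fails: GC content.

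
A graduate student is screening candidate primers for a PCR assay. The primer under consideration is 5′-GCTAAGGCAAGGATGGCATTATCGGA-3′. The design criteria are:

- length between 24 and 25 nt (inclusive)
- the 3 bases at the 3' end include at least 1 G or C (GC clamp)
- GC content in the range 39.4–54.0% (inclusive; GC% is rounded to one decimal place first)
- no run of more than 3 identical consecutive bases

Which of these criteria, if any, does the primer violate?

Fails: length.

Base counts: A=8, T=5, G=9, C=4 (length 26).
length: length 26, outside 24–25 ✗
GC clamp: 3' end GGA has 2 G/C ✓
GC content: GC 13/26 = 50.0% ✓
homopolymer run: longest run = 2 ✓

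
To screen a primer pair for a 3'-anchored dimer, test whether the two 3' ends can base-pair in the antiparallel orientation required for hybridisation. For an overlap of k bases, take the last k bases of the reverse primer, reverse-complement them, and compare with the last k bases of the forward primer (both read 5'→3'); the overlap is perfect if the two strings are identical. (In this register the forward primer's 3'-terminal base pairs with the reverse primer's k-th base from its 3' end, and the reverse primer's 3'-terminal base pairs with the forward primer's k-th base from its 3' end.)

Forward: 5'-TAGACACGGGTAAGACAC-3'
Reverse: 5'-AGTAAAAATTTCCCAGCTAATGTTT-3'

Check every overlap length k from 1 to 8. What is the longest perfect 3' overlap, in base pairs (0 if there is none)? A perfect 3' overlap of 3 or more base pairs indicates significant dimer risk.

Longest perfect overlap: 0 complementary base pairs; below the dimer-risk threshold (threshold 3).

Last 8 bases (5'→3') — forward …TAAGACAC, reverse …TAATGTTT.
Reverse complement of the reverse primer's last 8 bases: AAACATTA; its first k bases are the reverse complement of the reverse primer's last k bases, so a perfect k-base overlap needs the forward primer's last k bases to equal them.
Comparing (forward last k vs required): k=1: C vs A ✗; k=2: AC vs AA ✗; k=3: CAC vs AAA ✗; k=4: ACAC vs AAAC ✗; k=5: GACAC vs AAACA ✗; k=6: AGACAC vs AAACAT ✗; k=7: AAGACAC vs AAACATT ✗; k=8: TAAGACAC vs AAACATTA ✗.
No overlap length from 1 to 8 is perfect, so the longest perfect 3' overlap is 0.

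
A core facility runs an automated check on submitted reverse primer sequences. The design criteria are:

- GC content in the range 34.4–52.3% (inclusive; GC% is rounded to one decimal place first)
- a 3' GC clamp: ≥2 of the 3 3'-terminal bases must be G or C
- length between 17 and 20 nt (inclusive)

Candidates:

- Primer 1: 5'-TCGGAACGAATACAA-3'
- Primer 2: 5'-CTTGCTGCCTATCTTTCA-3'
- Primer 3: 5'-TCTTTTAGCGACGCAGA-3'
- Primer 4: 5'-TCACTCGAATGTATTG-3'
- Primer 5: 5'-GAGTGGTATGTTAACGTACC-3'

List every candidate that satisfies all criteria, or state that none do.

Primer 1 (15 nt, A=7 T=2 G=3 C=3): GC 6/15 = 40.0% ✓; 3' end CAA has 1 G/C, need ≥2 ✗; length 15, outside 17–20 ✗ — fails.
Primer 2 (18 nt, A=2 T=8 G=2 C=6): GC 8/18 = 44.4% ✓; 3' end TCA has 1 G/C, need ≥2 ✗; length 18 ✓ — fails.
Primer 3 (17 nt, A=4 T=5 G=4 C=4): GC 8/17 = 47.1% ✓; 3' end AGA has 1 G/C, need ≥2 ✗; length 17 ✓ — fails.
Primer 4 (16 nt, A=4 T=6 G=3 C=3): GC 6/16 = 37.5% ✓; 3' end TTG has 1 G/C, need ≥2 ✗; length 16, outside 17–20 ✗ — fails.
Primer 5 (20 nt, A=5 T=6 G=6 C=3): GC 9/20 = 45.0% ✓; 3' end ACC has 2 G/C ✓; length 20 ✓ — passes.

Primer 5 only.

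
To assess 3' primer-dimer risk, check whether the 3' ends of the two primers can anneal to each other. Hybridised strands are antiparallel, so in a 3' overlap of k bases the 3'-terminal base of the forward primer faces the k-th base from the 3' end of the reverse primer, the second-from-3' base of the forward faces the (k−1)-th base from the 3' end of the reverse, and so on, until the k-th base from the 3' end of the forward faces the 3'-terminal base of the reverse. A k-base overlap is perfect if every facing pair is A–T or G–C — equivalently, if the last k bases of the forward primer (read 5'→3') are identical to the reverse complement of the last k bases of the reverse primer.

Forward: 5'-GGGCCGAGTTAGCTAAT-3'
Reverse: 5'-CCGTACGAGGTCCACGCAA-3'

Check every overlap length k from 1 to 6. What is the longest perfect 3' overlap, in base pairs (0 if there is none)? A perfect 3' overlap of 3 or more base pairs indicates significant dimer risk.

Longest perfect overlap: 1 complementary base pair; below the dimer-risk threshold (threshold 3).

Last 6 bases (5'→3') — forward …GCTAAT, reverse …ACGCAA.
Reverse complement of the reverse primer's last 6 bases: TTGCGT; its first k bases are the reverse complement of the reverse primer's last k bases, so a perfect k-base overlap needs the forward primer's last k bases to equal them.
Comparing (forward last k vs required): k=1: T vs T ✓; k=2: AT vs TT ✗; k=3: AAT vs TTG ✗; k=4: TAAT vs TTGC ✗; k=5: CTAAT vs TTGCG ✗; k=6: GCTAAT vs TTGCGT ✗.
Only k = 1 is perfect, so the longest perfect 3' overlap is 1.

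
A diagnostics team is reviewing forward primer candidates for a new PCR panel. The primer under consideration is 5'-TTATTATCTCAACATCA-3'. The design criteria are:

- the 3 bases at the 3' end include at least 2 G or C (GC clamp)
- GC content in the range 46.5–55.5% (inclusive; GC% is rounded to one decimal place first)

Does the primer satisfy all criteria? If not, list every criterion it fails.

Fails: GC clamp, GC content.

Base counts: A=6, T=7, G=0, C=4 (length 17).
GC clamp: 3' end TCA has 1 G/C, need ≥2 ✗
GC content: GC 4/17 = 23.5%, outside 46.5–55.5% ✗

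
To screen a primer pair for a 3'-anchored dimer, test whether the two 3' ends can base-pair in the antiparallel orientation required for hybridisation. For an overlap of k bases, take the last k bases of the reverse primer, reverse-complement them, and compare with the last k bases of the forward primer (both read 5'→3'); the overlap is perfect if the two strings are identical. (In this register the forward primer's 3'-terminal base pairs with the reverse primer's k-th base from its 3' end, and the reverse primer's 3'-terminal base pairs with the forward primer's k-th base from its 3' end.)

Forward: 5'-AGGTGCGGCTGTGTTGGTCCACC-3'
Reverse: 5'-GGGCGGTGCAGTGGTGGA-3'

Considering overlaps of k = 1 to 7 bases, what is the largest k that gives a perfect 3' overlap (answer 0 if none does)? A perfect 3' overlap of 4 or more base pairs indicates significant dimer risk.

Longest perfect overlap: 6 complementary base pairs; significant dimer risk (threshold 4).

Last 7 bases (5'→3') — forward …GTCCACC, reverse …TGGTGGA.
Reverse complement of the reverse primer's last 7 bases: TCCACCA; its first k bases are the reverse complement of the reverse primer's last k bases, so a perfect k-base overlap needs the forward primer's last k bases to equal them.
Comparing (forward last k vs required): k=1: C vs T ✗; k=2: CC vs TC ✗; k=3: ACC vs TCC ✗; k=4: CACC vs TCCA ✗; k=5: CCACC vs TCCAC ✗; k=6: TCCACC vs TCCACC ✓; k=7: GTCCACC vs TCCACCA ✗.
Only k = 6 is perfect, so the longest perfect 3' overlap is 6.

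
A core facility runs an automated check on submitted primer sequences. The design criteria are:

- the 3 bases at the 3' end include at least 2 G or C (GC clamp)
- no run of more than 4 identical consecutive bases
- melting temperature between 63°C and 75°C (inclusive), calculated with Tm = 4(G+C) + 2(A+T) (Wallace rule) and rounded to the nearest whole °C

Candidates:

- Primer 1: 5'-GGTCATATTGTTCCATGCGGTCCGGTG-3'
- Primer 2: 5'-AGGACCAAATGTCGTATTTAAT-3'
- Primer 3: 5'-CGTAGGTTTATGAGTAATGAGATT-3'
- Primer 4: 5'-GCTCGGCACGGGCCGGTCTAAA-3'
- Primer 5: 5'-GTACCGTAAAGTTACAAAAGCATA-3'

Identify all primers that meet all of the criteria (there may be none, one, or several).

None of the candidates satisfy all criteria.

Primer 1 (27 nt, A=3 T=9 G=9 C=6): 3' end GTG has 2 G/C ✓; longest run = 2 ✓; Tm = 2·12 + 4·15 = 84°C, outside 63–75°C ✗ — fails.
Primer 2 (22 nt, A=8 T=7 G=4 C=3): 3' end AAT has 0 G/C, need ≥2 ✗; longest run = 3 ✓; Tm = 2·15 + 4·7 = 58°C, outside 63–75°C ✗ — fails.
Primer 3 (24 nt, A=7 T=9 G=7 C=1): 3' end ATT has 0 G/C, need ≥2 ✗; longest run = 3 ✓; Tm = 2·16 + 4·8 = 64°C ✓ — fails.
Primer 4 (22 nt, A=4 T=3 G=8 C=7): 3' end AAA has 0 G/C, need ≥2 ✗; longest run = 3 ✓; Tm = 2·7 + 4·15 = 74°C ✓ — fails.
Primer 5 (24 nt, A=11 T=5 G=4 C=4): 3' end ATA has 0 G/C, need ≥2 ✗; longest run = 4 ✓; Tm = 2·16 + 4·8 = 64°C ✓ — fails.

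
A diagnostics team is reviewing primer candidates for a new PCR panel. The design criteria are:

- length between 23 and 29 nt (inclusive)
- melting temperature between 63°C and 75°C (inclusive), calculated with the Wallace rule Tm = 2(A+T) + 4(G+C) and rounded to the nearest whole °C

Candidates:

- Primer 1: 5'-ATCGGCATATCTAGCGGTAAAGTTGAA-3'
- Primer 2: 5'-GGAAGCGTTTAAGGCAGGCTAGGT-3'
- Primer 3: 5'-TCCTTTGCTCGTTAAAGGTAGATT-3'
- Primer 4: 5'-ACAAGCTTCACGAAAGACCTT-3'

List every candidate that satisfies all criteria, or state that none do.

Primer 2 and Primer 3.

Primer 1 (27 nt, A=9 T=7 G=7 C=4): length 27 ✓; Tm = 2·16 + 4·11 = 76°C, outside 63–75°C ✗ — fails.
Primer 2 (24 nt, A=6 T=5 G=10 C=3): length 24 ✓; Tm = 2·11 + 4·13 = 74°C ✓ — passes.
Primer 3 (24 nt, A=5 T=10 G=5 C=4): length 24 ✓; Tm = 2·15 + 4·9 = 66°C ✓ — passes.
Primer 4 (21 nt, A=8 T=4 G=3 C=6): length 21, outside 23–29 ✗; Tm = 2·12 + 4·9 = 60°C, outside 63–75°C ✗ — fails.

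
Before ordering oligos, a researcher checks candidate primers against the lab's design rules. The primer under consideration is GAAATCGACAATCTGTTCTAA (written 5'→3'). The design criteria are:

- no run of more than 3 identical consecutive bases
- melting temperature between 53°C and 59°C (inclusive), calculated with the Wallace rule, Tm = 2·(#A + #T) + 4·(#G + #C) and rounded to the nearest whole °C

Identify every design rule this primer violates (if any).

Meets all criteria.

Base counts: A=8, T=6, G=3, C=4 (length 21).
homopolymer run: longest run = 3 ✓
Tm: Tm = 2·14 + 4·7 = 56°C ✓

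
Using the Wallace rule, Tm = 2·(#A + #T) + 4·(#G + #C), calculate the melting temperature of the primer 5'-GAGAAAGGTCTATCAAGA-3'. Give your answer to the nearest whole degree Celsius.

50°C

Base counts: A=8, T=3, G=5, C=2 (length 18).
Tm = 2·(8+3) + 4·(5+2) = 2·11 + 4·7 = 22 + 28 = 50°C.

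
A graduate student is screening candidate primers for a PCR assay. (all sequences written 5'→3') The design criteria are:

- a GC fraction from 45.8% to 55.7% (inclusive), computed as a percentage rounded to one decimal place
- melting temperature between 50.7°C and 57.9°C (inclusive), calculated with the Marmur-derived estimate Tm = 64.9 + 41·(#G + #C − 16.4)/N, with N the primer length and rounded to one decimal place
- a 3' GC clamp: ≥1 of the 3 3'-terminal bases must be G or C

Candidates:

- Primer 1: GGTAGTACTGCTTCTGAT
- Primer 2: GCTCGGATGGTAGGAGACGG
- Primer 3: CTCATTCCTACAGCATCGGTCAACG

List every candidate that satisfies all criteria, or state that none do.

Primer 1 (18 nt, A=3 T=7 G=5 C=3): GC 8/18 = 44.4%, outside 45.8–55.7% ✗; Tm = 64.9 + 41·(8 − 16.4)/18 = 45.8°C, outside 50.7–57.9°C ✗; 3' end GAT has 1 G/C ✓ — fails.
Primer 2 (20 nt, A=4 T=3 G=10 C=3): GC 13/20 = 65.0%, outside 45.8–55.7% ✗; Tm = 64.9 + 41·(13 − 16.4)/20 = 57.9°C ✓; 3' end CGG has 3 G/C ✓ — fails.
Primer 3 (25 nt, A=6 T=6 G=4 C=9): GC 13/25 = 52.0% ✓; Tm = 64.9 + 41·(13 − 16.4)/25 = 59.3°C, outside 50.7–57.9°C ✗; 3' end ACG has 2 G/C ✓ — fails.

None of the candidates satisfy all criteria.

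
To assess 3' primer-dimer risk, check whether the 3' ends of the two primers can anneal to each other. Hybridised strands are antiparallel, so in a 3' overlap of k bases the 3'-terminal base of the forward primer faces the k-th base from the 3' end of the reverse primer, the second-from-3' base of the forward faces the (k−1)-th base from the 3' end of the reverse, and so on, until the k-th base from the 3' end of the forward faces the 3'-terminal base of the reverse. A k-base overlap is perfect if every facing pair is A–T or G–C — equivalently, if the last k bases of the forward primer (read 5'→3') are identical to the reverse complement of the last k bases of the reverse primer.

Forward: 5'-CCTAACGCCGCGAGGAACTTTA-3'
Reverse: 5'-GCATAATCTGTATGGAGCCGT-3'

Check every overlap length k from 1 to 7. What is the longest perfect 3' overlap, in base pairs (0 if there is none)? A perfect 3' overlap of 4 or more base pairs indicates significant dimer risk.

Longest perfect overlap: 1 complementary base pair; below the dimer-risk threshold (threshold 4).

Last 7 bases (5'→3') — forward …AACTTTA, reverse …GAGCCGT.
Reverse complement of the reverse primer's last 7 bases: ACGGCTC; its first k bases are the reverse complement of the reverse primer's last k bases, so a perfect k-base overlap needs the forward primer's last k bases to equal them.
Comparing (forward last k vs required): k=1: A vs A ✓; k=2: TA vs AC ✗; k=3: TTA vs ACG ✗; k=4: TTTA vs ACGG ✗; k=5: CTTTA vs ACGGC ✗; k=6: ACTTTA vs ACGGCT ✗; k=7: AACTTTA vs ACGGCTC ✗.
Only k = 1 is perfect, so the longest perfect 3' overlap is 1.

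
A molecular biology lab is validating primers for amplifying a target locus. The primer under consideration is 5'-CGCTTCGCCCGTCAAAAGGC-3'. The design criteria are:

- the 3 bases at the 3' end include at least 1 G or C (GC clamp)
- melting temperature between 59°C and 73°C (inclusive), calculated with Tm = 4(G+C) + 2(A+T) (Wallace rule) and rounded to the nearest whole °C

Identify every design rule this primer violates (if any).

Base counts: A=4, T=3, G=5, C=8 (length 20).
GC clamp: 3' end GGC has 3 G/C ✓
Tm: Tm = 2·7 + 4·13 = 66°C ✓

Meets all criteria.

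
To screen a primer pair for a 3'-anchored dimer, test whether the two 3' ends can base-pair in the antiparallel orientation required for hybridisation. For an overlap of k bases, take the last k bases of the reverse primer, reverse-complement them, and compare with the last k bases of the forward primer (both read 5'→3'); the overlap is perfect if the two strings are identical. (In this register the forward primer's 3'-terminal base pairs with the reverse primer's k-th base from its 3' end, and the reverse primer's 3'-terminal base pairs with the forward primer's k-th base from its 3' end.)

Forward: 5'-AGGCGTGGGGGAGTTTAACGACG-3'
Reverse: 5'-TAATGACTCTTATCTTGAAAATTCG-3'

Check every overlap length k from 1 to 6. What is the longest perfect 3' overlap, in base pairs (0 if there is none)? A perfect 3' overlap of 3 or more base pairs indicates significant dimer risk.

Longest perfect overlap: 2 complementary base pairs; below the dimer-risk threshold (threshold 3).

Last 6 bases (5'→3') — forward …ACGACG, reverse …AATTCG.
Reverse complement of the reverse primer's last 6 bases: CGAATT; its first k bases are the reverse complement of the reverse primer's last k bases, so a perfect k-base overlap needs the forward primer's last k bases to equal them.
Comparing (forward last k vs required): k=1: G vs C ✗; k=2: CG vs CG ✓; k=3: ACG vs CGA ✗; k=4: GACG vs CGAA ✗; k=5: CGACG vs CGAAT ✗; k=6: ACGACG vs CGAATT ✗.
Only k = 2 is perfect, so the longest perfect 3' overlap is 2.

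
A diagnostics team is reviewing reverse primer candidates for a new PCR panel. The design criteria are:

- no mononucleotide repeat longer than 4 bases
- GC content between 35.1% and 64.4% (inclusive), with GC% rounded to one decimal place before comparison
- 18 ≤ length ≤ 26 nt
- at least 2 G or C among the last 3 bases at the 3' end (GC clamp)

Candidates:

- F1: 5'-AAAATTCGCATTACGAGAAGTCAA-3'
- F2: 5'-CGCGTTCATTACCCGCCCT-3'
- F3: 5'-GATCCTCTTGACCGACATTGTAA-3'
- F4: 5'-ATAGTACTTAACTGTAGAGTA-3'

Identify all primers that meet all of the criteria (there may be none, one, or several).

F2 only.

F1 (24 nt, A=11 T=5 G=4 C=4): longest run = 4 ✓; GC 8/24 = 33.3%, outside 35.1–64.4% ✗; length 24 ✓; 3' end CAA has 1 G/C, need ≥2 ✗ — fails.
F2 (19 nt, A=2 T=5 G=3 C=9): longest run = 3 ✓; GC 12/19 = 63.2% ✓; length 19 ✓; 3' end CCT has 2 G/C ✓ — passes.
F3 (23 nt, A=6 T=7 G=4 C=6): longest run = 2 ✓; GC 10/23 = 43.5% ✓; length 23 ✓; 3' end TAA has 0 G/C, need ≥2 ✗ — fails.
F4 (21 nt, A=8 T=7 G=4 C=2): longest run = 2 ✓; GC 6/21 = 28.6%, outside 35.1–64.4% ✗; length 21 ✓; 3' end GTA has 1 G/C, need ≥2 ✗ — fails.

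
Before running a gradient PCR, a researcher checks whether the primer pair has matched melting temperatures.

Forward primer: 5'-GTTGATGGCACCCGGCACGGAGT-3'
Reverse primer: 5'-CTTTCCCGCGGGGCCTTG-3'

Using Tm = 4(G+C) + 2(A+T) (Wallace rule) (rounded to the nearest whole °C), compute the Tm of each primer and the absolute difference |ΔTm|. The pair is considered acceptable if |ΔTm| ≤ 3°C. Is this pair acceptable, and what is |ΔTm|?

Forward: A=4 T=4 G=9 C=6 → Tm = 2·8 + 4·15 = 76°C.
Reverse: A=0 T=5 G=6 C=7 → Tm = 2·5 + 4·13 = 62°C.
|ΔTm| = |76 − 62| = 14°C, > 3°C.

|ΔTm| = 14°C; the pair is not acceptable.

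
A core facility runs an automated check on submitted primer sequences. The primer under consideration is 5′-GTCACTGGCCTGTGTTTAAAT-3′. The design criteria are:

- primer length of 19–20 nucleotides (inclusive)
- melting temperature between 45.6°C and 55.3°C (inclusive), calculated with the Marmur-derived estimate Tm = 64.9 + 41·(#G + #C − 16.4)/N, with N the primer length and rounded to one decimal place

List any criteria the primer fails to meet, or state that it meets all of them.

Fails: length.

Base counts: A=4, T=8, G=5, C=4 (length 21).
length: length 21, outside 19–20 ✗
Tm: Tm = 64.9 + 41·(9 − 16.4)/21 = 50.5°C ✓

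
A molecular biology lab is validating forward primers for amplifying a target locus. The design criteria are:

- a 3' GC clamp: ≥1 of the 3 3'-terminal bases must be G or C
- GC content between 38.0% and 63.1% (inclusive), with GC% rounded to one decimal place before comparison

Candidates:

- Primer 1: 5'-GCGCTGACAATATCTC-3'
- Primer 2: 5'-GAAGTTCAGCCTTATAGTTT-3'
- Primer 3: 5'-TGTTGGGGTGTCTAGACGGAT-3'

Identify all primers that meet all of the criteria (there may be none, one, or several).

Primer 1 (16 nt, A=4 T=4 G=3 C=5): 3' end CTC has 2 G/C ✓; GC 8/16 = 50.0% ✓ — passes.
Primer 2 (20 nt, A=5 T=8 G=4 C=3): 3' end TTT has 0 G/C, need ≥1 ✗; GC 7/20 = 35.0%, outside 38.0–63.1% ✗ — fails.
Primer 3 (21 nt, A=3 T=7 G=9 C=2): 3' end GAT has 1 G/C ✓; GC 11/21 = 52.4% ✓ — passes.

Primer 1 and Primer 3.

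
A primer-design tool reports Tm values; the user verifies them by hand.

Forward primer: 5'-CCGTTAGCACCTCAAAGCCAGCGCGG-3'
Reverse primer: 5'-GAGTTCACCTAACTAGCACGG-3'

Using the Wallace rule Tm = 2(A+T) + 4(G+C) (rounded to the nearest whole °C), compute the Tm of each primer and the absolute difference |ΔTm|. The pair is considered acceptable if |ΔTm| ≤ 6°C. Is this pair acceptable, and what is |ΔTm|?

Forward: A=6 T=3 G=7 C=10 → Tm = 2·9 + 4·17 = 86°C.
Reverse: A=6 T=4 G=5 C=6 → Tm = 2·10 + 4·11 = 64°C.
|ΔTm| = |86 − 64| = 22°C, > 6°C.

|ΔTm| = 22°C; the pair is not acceptable.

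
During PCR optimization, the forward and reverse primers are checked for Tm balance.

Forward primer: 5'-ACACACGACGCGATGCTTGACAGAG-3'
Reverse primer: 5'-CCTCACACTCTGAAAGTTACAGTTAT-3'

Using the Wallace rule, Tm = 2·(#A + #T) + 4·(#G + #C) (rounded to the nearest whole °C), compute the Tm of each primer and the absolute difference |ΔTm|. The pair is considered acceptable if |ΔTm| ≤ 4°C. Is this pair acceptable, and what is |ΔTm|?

|ΔTm| = 6°C; the pair is not acceptable.

Forward: A=8 T=3 G=7 C=7 → Tm = 2·11 + 4·14 = 78°C.
Reverse: A=8 T=8 G=3 C=7 → Tm = 2·16 + 4·10 = 72°C.
|ΔTm| = |78 − 72| = 6°C, > 4°C.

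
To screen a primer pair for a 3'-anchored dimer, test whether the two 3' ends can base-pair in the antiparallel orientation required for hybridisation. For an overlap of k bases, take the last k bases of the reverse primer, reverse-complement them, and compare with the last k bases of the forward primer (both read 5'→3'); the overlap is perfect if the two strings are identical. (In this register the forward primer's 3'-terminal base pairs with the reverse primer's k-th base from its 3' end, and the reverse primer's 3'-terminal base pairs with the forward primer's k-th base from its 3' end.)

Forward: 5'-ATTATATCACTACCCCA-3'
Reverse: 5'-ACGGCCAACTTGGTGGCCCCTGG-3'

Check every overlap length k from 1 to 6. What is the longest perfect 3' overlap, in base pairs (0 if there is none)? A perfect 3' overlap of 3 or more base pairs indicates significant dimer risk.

Longest perfect overlap: 3 complementary base pairs; significant dimer risk (threshold 3).

Last 6 bases (5'→3') — forward …ACCCCA, reverse …CCCTGG.
Reverse complement of the reverse primer's last 6 bases: CCAGGG; its first k bases are the reverse complement of the reverse primer's last k bases, so a perfect k-base overlap needs the forward primer's last k bases to equal them.
Comparing (forward last k vs required): k=1: A vs C ✗; k=2: CA vs CC ✗; k=3: CCA vs CCA ✓; k=4: CCCA vs CCAG ✗; k=5: CCCCA vs CCAGG ✗; k=6: ACCCCA vs CCAGGG ✗.
Only k = 3 is perfect, so the longest perfect 3' overlap is 3.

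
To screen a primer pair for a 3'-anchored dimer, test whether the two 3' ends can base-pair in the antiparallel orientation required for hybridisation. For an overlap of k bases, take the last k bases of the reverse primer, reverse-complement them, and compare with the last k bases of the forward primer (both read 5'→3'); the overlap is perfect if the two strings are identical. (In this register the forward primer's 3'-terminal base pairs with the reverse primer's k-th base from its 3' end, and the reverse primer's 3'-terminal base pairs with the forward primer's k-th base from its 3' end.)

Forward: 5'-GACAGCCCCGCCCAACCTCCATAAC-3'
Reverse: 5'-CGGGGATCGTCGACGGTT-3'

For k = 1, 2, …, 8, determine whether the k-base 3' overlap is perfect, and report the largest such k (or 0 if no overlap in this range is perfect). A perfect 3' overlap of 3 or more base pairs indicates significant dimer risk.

Last 8 bases (5'→3') — forward …TCCATAAC, reverse …CGACGGTT.
Reverse complement of the reverse primer's last 8 bases: AACCGTCG; its first k bases are the reverse complement of the reverse primer's last k bases, so a perfect k-base overlap needs the forward primer's last k bases to equal them.
Comparing (forward last k vs required): k=1: C vs A ✗; k=2: AC vs AA ✗; k=3: AAC vs AAC ✓; k=4: TAAC vs AACC ✗; k=5: ATAAC vs AACCG ✗; k=6: CATAAC vs AACCGT ✗; k=7: CCATAAC vs AACCGTC ✗; k=8: TCCATAAC vs AACCGTCG ✗.
Only k = 3 is perfect, so the longest perfect 3' overlap is 3.

Longest perfect overlap: 3 complementary base pairs; significant dimer risk (threshold 3).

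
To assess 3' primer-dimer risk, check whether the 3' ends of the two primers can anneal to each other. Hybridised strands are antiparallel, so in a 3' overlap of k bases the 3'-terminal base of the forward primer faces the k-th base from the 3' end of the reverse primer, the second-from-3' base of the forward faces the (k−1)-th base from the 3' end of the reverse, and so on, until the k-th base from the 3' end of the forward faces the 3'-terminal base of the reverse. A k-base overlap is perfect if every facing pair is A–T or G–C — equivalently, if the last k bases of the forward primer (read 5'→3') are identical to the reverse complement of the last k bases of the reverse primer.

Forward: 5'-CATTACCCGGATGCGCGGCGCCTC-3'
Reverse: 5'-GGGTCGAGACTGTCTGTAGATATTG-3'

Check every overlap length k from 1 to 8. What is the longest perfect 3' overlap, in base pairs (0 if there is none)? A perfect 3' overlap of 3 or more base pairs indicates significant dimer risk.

Longest perfect overlap: 1 complementary base pair; below the dimer-risk threshold (threshold 3).

Last 8 bases (5'→3') — forward …GGCGCCTC, reverse …AGATATTG.
Reverse complement of the reverse primer's last 8 bases: CAATATCT; its first k bases are the reverse complement of the reverse primer's last k bases, so a perfect k-base overlap needs the forward primer's last k bases to equal them.
Comparing (forward last k vs required): k=1: C vs C ✓; k=2: TC vs CA ✗; k=3: CTC vs CAA ✗; k=4: CCTC vs CAAT ✗; k=5: GCCTC vs CAATA ✗; k=6: CGCCTC vs CAATAT ✗; k=7: GCGCCTC vs CAATATC ✗; k=8: GGCGCCTC vs CAATATCT ✗.
Only k = 1 is perfect, so the longest perfect 3' overlap is 1.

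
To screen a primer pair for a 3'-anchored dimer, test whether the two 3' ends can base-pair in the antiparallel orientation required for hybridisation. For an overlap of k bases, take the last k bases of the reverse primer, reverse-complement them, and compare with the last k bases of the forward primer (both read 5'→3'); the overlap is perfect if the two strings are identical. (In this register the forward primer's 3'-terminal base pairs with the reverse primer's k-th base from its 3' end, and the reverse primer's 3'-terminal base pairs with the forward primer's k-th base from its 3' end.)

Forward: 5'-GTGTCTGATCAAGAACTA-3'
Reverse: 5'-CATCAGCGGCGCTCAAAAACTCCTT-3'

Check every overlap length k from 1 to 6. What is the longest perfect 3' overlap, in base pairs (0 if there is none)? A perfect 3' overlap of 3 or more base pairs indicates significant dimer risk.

Last 6 bases (5'→3') — forward …GAACTA, reverse …CTCCTT.
Reverse complement of the reverse primer's last 6 bases: AAGGAG; its first k bases are the reverse complement of the reverse primer's last k bases, so a perfect k-base overlap needs the forward primer's last k bases to equal them.
Comparing (forward last k vs required): k=1: A vs A ✓; k=2: TA vs AA ✗; k=3: CTA vs AAG ✗; k=4: ACTA vs AAGG ✗; k=5: AACTA vs AAGGA ✗; k=6: GAACTA vs AAGGAG ✗.
Only k = 1 is perfect, so the longest perfect 3' overlap is 1.

Longest perfect overlap: 1 complementary base pair; below the dimer-risk threshold (threshold 3).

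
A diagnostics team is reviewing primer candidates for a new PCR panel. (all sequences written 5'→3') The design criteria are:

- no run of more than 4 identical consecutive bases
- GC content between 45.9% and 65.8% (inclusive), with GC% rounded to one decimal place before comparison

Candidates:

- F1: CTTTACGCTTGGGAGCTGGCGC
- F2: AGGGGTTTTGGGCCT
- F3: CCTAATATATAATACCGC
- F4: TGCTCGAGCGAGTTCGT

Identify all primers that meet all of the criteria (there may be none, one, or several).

F1, F2 and F4.

F1 (22 nt, A=2 T=6 G=8 C=6): longest run = 3 ✓; GC 14/22 = 63.6% ✓ — passes.
F2 (15 nt, A=1 T=5 G=7 C=2): longest run = 4 ✓; GC 9/15 = 60.0% ✓ — passes.
F3 (18 nt, A=7 T=5 G=1 C=5): longest run = 2 ✓; GC 6/18 = 33.3%, outside 45.9–65.8% ✗ — fails.
F4 (17 nt, A=2 T=5 G=6 C=4): longest run = 2 ✓; GC 10/17 = 58.8% ✓ — passes.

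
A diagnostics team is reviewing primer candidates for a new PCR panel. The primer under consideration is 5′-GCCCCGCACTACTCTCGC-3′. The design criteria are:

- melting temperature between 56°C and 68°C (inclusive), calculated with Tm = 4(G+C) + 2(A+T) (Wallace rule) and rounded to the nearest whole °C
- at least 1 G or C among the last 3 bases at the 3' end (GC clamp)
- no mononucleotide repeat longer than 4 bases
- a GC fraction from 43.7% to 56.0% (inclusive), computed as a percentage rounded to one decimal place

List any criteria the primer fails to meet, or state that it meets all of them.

Fails: GC content.

Base counts: A=2, T=3, G=3, C=10 (length 18).
Tm: Tm = 2·5 + 4·13 = 62°C ✓
GC clamp: 3' end CGC has 3 G/C ✓
homopolymer run: longest run = 4 ✓
GC content: GC 13/18 = 72.2%, outside 43.7–56.0% ✗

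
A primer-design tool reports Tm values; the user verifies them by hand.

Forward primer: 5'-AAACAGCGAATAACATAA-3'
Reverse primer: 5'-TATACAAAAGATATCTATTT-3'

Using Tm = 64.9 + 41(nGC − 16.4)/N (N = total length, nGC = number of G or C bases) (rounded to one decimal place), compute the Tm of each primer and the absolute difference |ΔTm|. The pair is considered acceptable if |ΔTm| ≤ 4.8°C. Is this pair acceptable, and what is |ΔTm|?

Forward: G+C = 5, N = 18 → Tm = 64.9 + 41·(5 − 16.4)/18 = 38.9°C.
Reverse: G+C = 3, N = 20 → Tm = 64.9 + 41·(3 − 16.4)/20 = 37.4°C.
|ΔTm| = |38.9 − 37.4| = 1.5°C, ≤ 4.8°C.

|ΔTm| = 1.5°C; the pair is acceptable.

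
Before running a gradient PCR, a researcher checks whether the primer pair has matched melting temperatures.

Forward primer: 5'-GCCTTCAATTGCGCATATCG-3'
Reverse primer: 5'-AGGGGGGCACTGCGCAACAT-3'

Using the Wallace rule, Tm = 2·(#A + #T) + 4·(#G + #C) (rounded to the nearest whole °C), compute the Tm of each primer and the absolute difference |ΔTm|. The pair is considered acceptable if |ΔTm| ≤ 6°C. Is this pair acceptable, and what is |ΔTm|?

|ΔTm| = 6°C; the pair is acceptable.

Forward: A=4 T=6 G=4 C=6 → Tm = 2·10 + 4·10 = 60°C.
Reverse: A=5 T=2 G=8 C=5 → Tm = 2·7 + 4·13 = 66°C.
|ΔTm| = |60 − 66| = 6°C, ≤ 6°C.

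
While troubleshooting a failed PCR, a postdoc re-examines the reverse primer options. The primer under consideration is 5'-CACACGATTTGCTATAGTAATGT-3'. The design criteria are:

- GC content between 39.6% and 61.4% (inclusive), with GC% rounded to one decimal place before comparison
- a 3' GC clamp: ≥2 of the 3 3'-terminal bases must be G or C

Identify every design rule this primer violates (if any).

Base counts: A=7, T=8, G=4, C=4 (length 23).
GC content: GC 8/23 = 34.8%, outside 39.6–61.4% ✗
GC clamp: 3' end TGT has 1 G/C, need ≥2 ✗

Fails: GC content, GC clamp.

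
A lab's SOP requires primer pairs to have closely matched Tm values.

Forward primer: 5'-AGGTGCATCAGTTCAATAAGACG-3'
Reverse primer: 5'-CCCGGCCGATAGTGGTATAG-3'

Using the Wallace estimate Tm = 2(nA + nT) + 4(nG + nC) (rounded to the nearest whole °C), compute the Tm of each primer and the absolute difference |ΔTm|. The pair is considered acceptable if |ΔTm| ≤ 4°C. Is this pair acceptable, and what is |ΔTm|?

Forward: A=8 T=5 G=6 C=4 → Tm = 2·13 + 4·10 = 66°C.
Reverse: A=4 T=4 G=7 C=5 → Tm = 2·8 + 4·12 = 64°C.
|ΔTm| = |66 − 64| = 2°C, ≤ 4°C.

|ΔTm| = 2°C; the pair is acceptable.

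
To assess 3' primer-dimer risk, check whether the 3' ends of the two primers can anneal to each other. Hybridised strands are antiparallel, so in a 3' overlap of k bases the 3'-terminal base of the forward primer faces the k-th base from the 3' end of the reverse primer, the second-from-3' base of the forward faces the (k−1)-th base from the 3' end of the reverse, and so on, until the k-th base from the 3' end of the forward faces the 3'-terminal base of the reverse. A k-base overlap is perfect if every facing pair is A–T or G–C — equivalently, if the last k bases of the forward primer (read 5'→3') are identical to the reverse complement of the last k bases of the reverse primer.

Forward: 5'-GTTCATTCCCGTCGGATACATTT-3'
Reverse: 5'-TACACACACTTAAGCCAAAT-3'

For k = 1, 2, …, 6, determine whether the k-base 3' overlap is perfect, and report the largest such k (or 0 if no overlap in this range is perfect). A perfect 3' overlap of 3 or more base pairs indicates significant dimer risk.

Last 6 bases (5'→3') — forward …ACATTT, reverse …CCAAAT.
Reverse complement of the reverse primer's last 6 bases: ATTTGG; its first k bases are the reverse complement of the reverse primer's last k bases, so a perfect k-base overlap needs the forward primer's last k bases to equal them.
Comparing (forward last k vs required): k=1: T vs A ✗; k=2: TT vs AT ✗; k=3: TTT vs ATT ✗; k=4: ATTT vs ATTT ✓; k=5: CATTT vs ATTTG ✗; k=6: ACATTT vs ATTTGG ✗.
Only k = 4 is perfect, so the longest perfect 3' overlap is 4.

Longest perfect overlap: 4 complementary base pairs; significant dimer risk (threshold 3).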